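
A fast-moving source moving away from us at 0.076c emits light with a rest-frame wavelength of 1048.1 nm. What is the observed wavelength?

Relativistic Doppler for wavelength: λ' = λ₀ · √((1 + β)/(1 − β)).
λ' = 1048.1 × √(1.0760/0.9240) = 1048.1 × 1.07912 ≈ 1131.0 nm.

1131.0 nm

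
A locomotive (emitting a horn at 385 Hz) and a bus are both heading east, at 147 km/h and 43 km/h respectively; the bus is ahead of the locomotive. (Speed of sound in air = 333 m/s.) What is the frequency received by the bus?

147 km/h = 40.83 m/s; 43 km/h = 11.94 m/s.
The bus is ahead, so the locomotive is moving toward it while the bus is moving away from the locomotive.
Both move, so f' = f · (v − v_o)/(v − v_s).
f' = 385 × (333 − 11.94)/(333 − 40.83) = 385 × 321.06/292.17 ≈ 423 Hz.

423 Hz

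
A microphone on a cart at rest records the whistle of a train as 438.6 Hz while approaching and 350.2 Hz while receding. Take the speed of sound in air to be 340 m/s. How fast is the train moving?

f₁/f₂ = (v + v_s)/(v − v_s), so v_s = v · (f₁ − f₂)/(f₁ + f₂).
v_s = 340 × (438.6 − 350.2)/(438.6 + 350.2) = 340 × 88.4/788.8 ≈ 38 m/s.

38 m/s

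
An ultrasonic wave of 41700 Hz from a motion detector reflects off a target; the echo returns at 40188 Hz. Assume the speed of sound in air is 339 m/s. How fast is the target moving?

Double Doppler shift off a moving reflector: f₂ = f₀ · (v + u)/(v − u) (u > 0 toward emitter).
Rearranging, u = v · (f₂ − f₀)/(f₂ + f₀) = 339 × -1512/81888 ≈ -6.3 m/s.
So the target is moving at 6.3 m/s away from the emitter.

6.3 m/s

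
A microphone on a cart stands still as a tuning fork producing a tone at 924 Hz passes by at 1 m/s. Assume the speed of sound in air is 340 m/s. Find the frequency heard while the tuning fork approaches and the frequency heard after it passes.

Approaching: f₁ = f · v/(v − v_s) = 924 × 340/339 ≈ 927 Hz.
Receding: f₂ = f · v/(v + v_s) = 924 × 340/341 ≈ 921 Hz.

927 Hz approaching; 921 Hz receding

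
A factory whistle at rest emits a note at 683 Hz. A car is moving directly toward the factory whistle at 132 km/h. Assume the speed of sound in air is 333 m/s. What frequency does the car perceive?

758 Hz

132 km/h = 36.67 m/s.
Moving observer, stationary source: f' = f · (v + v_o)/v.
f' = 683 × (333 + 36.67)/333 = 683 × 369.67/333 ≈ 758 Hz.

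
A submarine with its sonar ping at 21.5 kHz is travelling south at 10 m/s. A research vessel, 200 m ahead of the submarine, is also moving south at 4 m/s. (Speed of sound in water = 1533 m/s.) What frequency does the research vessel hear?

The research vessel is ahead, so the submarine is moving toward it while the research vessel is moving away from the submarine.
General Doppler shift: f' = f · (v − v_o)/(v − v_s).
f' = 21.5 × (1533 − 4)/(1533 − 10) = 21.5 × 1529/1523 ≈ 21.6 kHz.

21.6 kHz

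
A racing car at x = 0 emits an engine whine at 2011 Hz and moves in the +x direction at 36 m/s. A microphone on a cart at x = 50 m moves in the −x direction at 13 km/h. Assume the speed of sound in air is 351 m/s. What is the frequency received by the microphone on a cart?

2264 Hz

13 km/h = 3.611 m/s.
The observer lies on the +x side, so the source is heading toward the observer and the observer is heading toward the source.
Both move, so f' = f · (v + v_o)/(v − v_s).
f' = 2011 × (351 + 3.611)/(351 − 36) = 2011 × 354.61/315 ≈ 2264 Hz.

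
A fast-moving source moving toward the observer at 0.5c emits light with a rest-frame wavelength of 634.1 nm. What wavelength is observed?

Relativistic Doppler for wavelength: λ' = λ₀ · √((1 − β)/(1 + β)).
λ' = 634.1 × √(0.5000/1.5000) = 634.1 × 0.57735 ≈ 366.1 nm.

366.1 nm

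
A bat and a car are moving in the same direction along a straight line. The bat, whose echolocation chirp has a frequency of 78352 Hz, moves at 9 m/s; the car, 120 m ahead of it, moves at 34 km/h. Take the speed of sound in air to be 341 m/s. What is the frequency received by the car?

78247 Hz

34 km/h = 9.444 m/s.
The car is ahead, so the bat is moving toward it while the car is moving away from the bat.
General Doppler shift: f' = f · (v − v_o)/(v − v_s).
f' = 78352 × (341 − 9.444)/(341 − 9) = 78352 × 331.56/332 ≈ 78247 Hz.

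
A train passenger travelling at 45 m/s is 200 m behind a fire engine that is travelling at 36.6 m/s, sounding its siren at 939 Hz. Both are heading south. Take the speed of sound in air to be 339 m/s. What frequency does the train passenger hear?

The train passenger is behind, so the fire engine is moving away from it while the train passenger is moving toward the fire engine.
With source receding and observer approaching, f' = f · (v + v_o)/(v + v_s).
f' = 939 × (339 + 45)/(339 + 36.6) = 939 × 384/375.6 ≈ 960 Hz.

960 Hz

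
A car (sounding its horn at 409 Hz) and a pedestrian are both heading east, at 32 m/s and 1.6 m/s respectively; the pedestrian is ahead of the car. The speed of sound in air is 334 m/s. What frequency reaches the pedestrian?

450 Hz

The pedestrian is ahead, so the car is moving toward it while the pedestrian is moving away from the car.
With source approaching and observer receding, f' = f · (v − v_o)/(v − v_s).
f' = 409 × (334 − 1.6)/(334 − 32) = 409 × 332.4/302 ≈ 450 Hz.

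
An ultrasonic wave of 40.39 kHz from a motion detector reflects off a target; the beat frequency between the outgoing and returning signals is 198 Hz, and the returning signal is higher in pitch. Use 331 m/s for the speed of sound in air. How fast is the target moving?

Double Doppler shift off a moving reflector: f₂ = f₀ · (v + u)/(v − u) (u > 0 toward emitter).
Returning signal is higher, so f₂ = f₀ + Δf = 40390 + 198 = 40588 Hz.
Rearranging, u = v · (f₂ − f₀)/(f₂ + f₀) = 331 × 198/80978 ≈ 0.81 m/s.
So the target is moving at 0.81 m/s toward the emitter.

0.81 m/s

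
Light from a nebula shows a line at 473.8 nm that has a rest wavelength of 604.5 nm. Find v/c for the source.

λ'/λ₀ = 0.7838 < 1 (blueshift), so the source is approaching.
λ'/λ₀ = √((1 − β)/(1 + β)) for an approaching source ⇒ β = (1 − r²)/(1 + r²) with r = λ'/λ₀.
β = (1 − 0.6143)/(1 + 0.6143) ≈ 0.239.

0.239c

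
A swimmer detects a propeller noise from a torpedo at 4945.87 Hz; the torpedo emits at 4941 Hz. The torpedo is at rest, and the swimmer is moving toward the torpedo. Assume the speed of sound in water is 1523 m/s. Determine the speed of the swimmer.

1.50 m/s

f' = f · (v + v_o)/v ⇒ v_o = v · |f'/f − 1|.
v_o = 1523 × |4945.87/4941 − 1| = 1523 × 0.0009856 ≈ 1.50 m/s.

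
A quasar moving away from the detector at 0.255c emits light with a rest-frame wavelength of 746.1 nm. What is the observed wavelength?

Relativistic Doppler for wavelength: λ' = λ₀ · √((1 + β)/(1 − β)).
λ' = 746.1 × √(1.2550/0.7450) = 746.1 × 1.29791 ≈ 968.4 nm.

968.4 nm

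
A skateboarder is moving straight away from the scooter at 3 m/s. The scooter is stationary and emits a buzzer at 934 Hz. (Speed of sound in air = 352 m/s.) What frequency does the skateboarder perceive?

926 Hz

Moving observer, stationary source: f' = f · (v − v_o)/v.
f' = 934 × (352 − 3)/352 = 934 × 349/352 ≈ 926 Hz.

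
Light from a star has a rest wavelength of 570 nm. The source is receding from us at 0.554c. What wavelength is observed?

Relativistic Doppler for wavelength: λ' = λ₀ · √((1 + β)/(1 − β)).
λ' = 570 × √(1.5540/0.4460) = 570 × 1.86663 ≈ 1064.0 nm.

1064.0 nm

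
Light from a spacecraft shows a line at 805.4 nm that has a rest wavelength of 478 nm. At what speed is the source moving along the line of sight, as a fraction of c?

λ'/λ₀ = 1.6849 > 1 (redshift), so the source is receding.
λ'/λ₀ = √((1 + β)/(1 − β)) for a receding source ⇒ β = (r² − 1)/(r² + 1) with r = λ'/λ₀.
β = (2.8390 − 1)/(2.8390 + 1) ≈ 0.479.

0.479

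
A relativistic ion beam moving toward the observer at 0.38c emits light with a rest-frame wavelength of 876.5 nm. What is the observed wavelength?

587.5 nm

Relativistic Doppler for wavelength: λ' = λ₀ · √((1 − β)/(1 + β)).
λ' = 876.5 × √(0.6200/1.3800) = 876.5 × 0.67028 ≈ 587.5 nm.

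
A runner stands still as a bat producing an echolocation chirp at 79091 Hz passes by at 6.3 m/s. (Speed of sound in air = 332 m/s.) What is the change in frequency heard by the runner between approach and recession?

3003 Hz

Approaching: f₁ = f · v/(v − v_s) = 79091 × 332/325.7 ≈ 80621 Hz.
Receding: f₂ = f · v/(v + v_s) = 79091 × 332/338.3 ≈ 77618 Hz.
Drop: f₁ − f₂ = 2f·v·v_s/(v² − v_s²) = 2 × 79091 × 332 × 6.3/(332² − 6.3²) ≈ 3003 Hz.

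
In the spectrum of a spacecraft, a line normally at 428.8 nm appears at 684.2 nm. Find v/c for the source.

λ'/λ₀ = 1.5956 > 1 (redshift), so the source is receding.
λ'/λ₀ = √((1 + β)/(1 − β)) for a receding source ⇒ β = (r² − 1)/(r² + 1) with r = λ'/λ₀.
β = (2.5460 − 1)/(2.5460 + 1) ≈ 0.436.

0.436c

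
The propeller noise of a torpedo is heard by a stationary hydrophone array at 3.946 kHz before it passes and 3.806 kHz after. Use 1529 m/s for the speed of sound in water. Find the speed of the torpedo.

28 m/s

f₁/f₂ = (v + v_s)/(v − v_s), so v_s = v · (f₁ − f₂)/(f₁ + f₂).
v_s = 1529 × (3.946 − 3.806)/(3.946 + 3.806) = 1529 × 0.140/7.752 ≈ 28 m/s.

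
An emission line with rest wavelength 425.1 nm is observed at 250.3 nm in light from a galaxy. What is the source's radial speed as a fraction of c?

0.485

λ'/λ₀ = 0.5888 < 1 (blueshift), so the source is approaching.
λ'/λ₀ = √((1 − β)/(1 + β)) for an approaching source ⇒ β = (1 − r²)/(1 + r²) with r = λ'/λ₀.
β = (1 − 0.3467)/(1 + 0.3467) ≈ 0.485.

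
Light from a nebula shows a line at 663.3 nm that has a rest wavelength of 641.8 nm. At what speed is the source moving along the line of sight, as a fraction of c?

0.033

λ'/λ₀ = 1.0335 > 1 (redshift), so the source is receding.
λ'/λ₀ = √((1 + β)/(1 − β)) for a receding source ⇒ β = (r² − 1)/(r² + 1) with r = λ'/λ₀.
β = (1.0681 − 1)/(1.0681 + 1) ≈ 0.033.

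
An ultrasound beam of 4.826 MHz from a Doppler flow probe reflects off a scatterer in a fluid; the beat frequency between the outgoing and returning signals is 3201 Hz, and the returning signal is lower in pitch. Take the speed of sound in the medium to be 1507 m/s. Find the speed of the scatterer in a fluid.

Double Doppler shift off a moving reflector: f₂ = f₀ · (v + u)/(v − u) (u > 0 toward emitter).
Returning signal is lower, so f₂ = f₀ − Δf = 4826000 − 3201 = 4822799 Hz.
Rearranging, u = v · (f₂ − f₀)/(f₂ + f₀) = 1507 × -3201/9648799 ≈ -0.50 m/s.
So the scatterer in a fluid is moving at 0.50 m/s away from the emitter.

0.50 m/s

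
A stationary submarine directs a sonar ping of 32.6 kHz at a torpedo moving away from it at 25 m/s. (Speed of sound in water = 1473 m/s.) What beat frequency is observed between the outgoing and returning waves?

At the torpedo (a moving observer), f₁ = f₀ · (v − u)/v = 32.6 × 1448/1473 ≈ 32.047 kHz.
The reflection then acts as a moving source: f₂ = f₁ · v/(v + u) ≈ 31.512 kHz.
Equivalently f₂ = f₀ · (v − u)/(v + u).
Beat frequency (with f₀ = 32600 Hz): |f₂ − f₀| = 2u·f₀/(v + u) = 2 × 25 × 32600/1498 ≈ 1088 Hz.

1088 Hz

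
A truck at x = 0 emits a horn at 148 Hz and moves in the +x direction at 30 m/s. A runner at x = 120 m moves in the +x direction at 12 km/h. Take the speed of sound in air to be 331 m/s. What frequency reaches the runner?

161 Hz

12 km/h = 3.333 m/s.
The observer lies on the +x side, so the source is heading toward the observer and the observer is heading away from the source.
With source approaching and observer receding, f' = f · (v − v_o)/(v − v_s).
f' = 148 × (331 − 3.333)/(331 − 30) = 148 × 327.67/301 ≈ 161 Hz.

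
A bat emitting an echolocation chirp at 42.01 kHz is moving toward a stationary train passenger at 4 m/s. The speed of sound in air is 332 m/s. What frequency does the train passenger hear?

With the source moving toward a stationary observer, f' = f · v/(v − v_s).
f' = 42.01 × 332/(332 − 4) = 42.01 × 332/328 ≈ 42.5 kHz.

42.5 kHz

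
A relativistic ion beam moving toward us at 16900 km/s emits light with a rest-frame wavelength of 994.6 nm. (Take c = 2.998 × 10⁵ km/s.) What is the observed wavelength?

940.0 nm

β = v/c = 16900/299800 = 0.0564.
Relativistic Doppler for wavelength: λ' = λ₀ · √((1 − β)/(1 + β)).
λ' = 994.6 × √(0.9436/1.0564) = 994.6 × 0.94513 ≈ 940.0 nm.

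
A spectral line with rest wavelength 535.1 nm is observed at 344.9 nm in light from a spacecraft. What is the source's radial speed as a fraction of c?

0.413c

λ'/λ₀ = 0.6446 < 1 (blueshift), so the source is approaching.
λ'/λ₀ = √((1 − β)/(1 + β)) for an approaching source ⇒ β = (1 − r²)/(1 + r²) with r = λ'/λ₀.
β = (1 − 0.4154)/(1 + 0.4154) ≈ 0.413.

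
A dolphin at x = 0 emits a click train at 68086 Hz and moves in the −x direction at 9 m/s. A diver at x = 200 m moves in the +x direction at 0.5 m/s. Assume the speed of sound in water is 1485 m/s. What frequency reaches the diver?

67653 Hz

The observer lies on the +x side, so the source is heading away from the observer and the observer is heading away from the source.
Both move, so f' = f · (v − v_o)/(v + v_s).
f' = 68086 × (1485 − 0.5)/(1485 + 9) = 68086 × 1484.5/1494 ≈ 67653 Hz.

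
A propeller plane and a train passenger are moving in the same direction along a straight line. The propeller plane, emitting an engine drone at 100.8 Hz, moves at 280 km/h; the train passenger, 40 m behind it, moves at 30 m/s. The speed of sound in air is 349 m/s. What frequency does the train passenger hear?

280 km/h = 77.78 m/s.
The train passenger is behind, so the propeller plane is moving away from it while the train passenger is moving toward the propeller plane.
Both move, so f' = f · (v + v_o)/(v + v_s).
f' = 100.8 × (349 + 30)/(349 + 77.78) = 100.8 × 379/426.78 ≈ 90 Hz.

90 Hz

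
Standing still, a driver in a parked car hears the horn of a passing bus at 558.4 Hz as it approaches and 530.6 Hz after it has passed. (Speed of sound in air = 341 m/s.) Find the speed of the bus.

8.7 m/s

f₁/f₂ = (v + v_s)/(v − v_s), so v_s = v · (f₁ − f₂)/(f₁ + f₂).
v_s = 341 × (558.4 − 530.6)/(558.4 + 530.6) = 341 × 27.8/1089.0 ≈ 8.7 m/s.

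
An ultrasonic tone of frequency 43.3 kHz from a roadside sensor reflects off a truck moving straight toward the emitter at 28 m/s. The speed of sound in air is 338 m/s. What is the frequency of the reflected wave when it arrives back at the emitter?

The truck first receives the wave as a moving observer: f₁ = f₀ · (v + u)/v = 43.3 × (338 + 28)/338 ≈ 46.9 kHz.
On reflection it acts as a source moving toward the stationary detector: f₂ = f₁ · v/(v − u) = 46.9 × 338/310 ≈ 51.1 kHz.

51.1 kHz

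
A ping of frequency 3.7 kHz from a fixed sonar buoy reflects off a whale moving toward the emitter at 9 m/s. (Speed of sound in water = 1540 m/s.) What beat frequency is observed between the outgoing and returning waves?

At the whale (a moving observer), f₁ = f₀ · (v + u)/v = 3.7 × 1549/1540 ≈ 3.7216 kHz.
On reflection it acts as a source moving toward the stationary detector: f₂ = f₁ · v/(v − u) = 3.7216 × 1540/1531 ≈ 3.7435 kHz.
Beat frequency (with f₀ = 3700 Hz): |f₂ − f₀| = 2u·f₀/(v − u) = 2 × 9 × 3700/1531 ≈ 43.5 Hz.

43.5 Hz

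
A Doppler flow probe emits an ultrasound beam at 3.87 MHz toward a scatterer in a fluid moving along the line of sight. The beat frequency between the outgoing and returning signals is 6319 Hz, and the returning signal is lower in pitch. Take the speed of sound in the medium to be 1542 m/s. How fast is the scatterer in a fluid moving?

Double Doppler shift off a moving reflector: f₂ = f₀ · (v + u)/(v − u) (u > 0 toward emitter).
Returning signal is lower, so f₂ = f₀ − Δf = 3870000 − 6319 = 3863681 Hz.
Rearranging, u = v · (f₂ − f₀)/(f₂ + f₀) = 1542 × -6319/7733681 ≈ -1.26 m/s.
So the scatterer in a fluid is moving at 1.26 m/s away from the emitter.

1.26 m/s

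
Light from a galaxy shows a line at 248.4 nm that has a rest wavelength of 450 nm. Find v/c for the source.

λ'/λ₀ = 0.5520 < 1 (blueshift), so the source is approaching.
λ'/λ₀ = √((1 − β)/(1 + β)) for an approaching source ⇒ β = (1 − r²)/(1 + r²) with r = λ'/λ₀.
β = (1 − 0.3047)/(1 + 0.3047) ≈ 0.533.

0.533c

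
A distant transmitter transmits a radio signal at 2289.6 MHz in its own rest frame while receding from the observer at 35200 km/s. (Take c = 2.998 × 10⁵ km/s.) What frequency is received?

2034.8 MHz

β = v/c = 35200/299800 = 0.1174.
Relativistic Doppler for frequency: f' = f₀ · √((1 − β)/(1 + β)).
f' = 2289.6 × √(0.8826/1.1174) = 2289.6 × 0.88874 ≈ 2034.8 MHz.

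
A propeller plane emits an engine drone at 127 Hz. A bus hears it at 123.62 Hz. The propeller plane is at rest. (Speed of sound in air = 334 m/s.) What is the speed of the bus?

f' < f, so the bus is receding.
f' = f · (v − v_o)/v ⇒ v_o = v · |f'/f − 1|.
v_o = 334 × |123.62/127 − 1| = 334 × 0.02661 ≈ 8.9 m/s.

8.9 m/s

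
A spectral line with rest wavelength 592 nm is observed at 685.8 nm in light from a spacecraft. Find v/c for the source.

λ'/λ₀ = 1.1584 > 1 (redshift), so the source is receding.
λ'/λ₀ = √((1 + β)/(1 − β)) for a receding source ⇒ β = (r² − 1)/(r² + 1) with r = λ'/λ₀.
β = (1.3420 − 1)/(1.3420 + 1) ≈ 0.146.

0.146c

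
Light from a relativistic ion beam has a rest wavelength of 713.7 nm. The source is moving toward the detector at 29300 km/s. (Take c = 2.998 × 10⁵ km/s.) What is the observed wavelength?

647.0 nm

β = v/c = 29300/299800 = 0.0977.
Relativistic Doppler for wavelength: λ' = λ₀ · √((1 − β)/(1 + β)).
λ' = 713.7 × √(0.9023/1.0977) = 713.7 × 0.90661 ≈ 647.0 nm.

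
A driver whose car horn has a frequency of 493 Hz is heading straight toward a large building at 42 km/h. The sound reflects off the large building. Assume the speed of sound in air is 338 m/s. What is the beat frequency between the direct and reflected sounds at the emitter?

35.3 Hz

42 km/h = 11.67 m/s.
The large building receives the sound from a moving source: f₁ = f₀ · v/(v − v_e) = 493 × 338/326.33 ≈ 510.6 Hz.
On the return leg the driver is a moving observer: f₂ = f₁ · (v + v_e)/v = 510.6 × 349.67/338 ≈ 528.3 Hz.
Equivalently f₂ = f₀ · (v + v_e)/(v − v_e).
Beat against the emitted tone: |f₂ − f₀| = 2v_e·f₀/(v − v_e) = 2 × 11.67 × 493/326.33 ≈ 35.3 Hz.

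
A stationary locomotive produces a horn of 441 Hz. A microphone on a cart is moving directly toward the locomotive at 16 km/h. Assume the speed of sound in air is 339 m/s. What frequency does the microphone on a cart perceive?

16 km/h = 4.444 m/s.
Only the observer moves, toward the source, so f' = f · (v + v_o)/v.
f' = 441 × (339 + 4.444)/339 = 441 × 343.44/339 ≈ 447 Hz.

447 Hz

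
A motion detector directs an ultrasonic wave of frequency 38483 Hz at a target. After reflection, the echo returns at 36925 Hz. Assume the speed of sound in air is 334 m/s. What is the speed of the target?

6.9 m/s

Double Doppler shift off a moving reflector: f₂ = f₀ · (v + u)/(v − u) (u > 0 toward emitter).
Rearranging, u = v · (f₂ − f₀)/(f₂ + f₀) = 334 × -1558/75408 ≈ -6.9 m/s.
So the target is moving at 6.9 m/s away from the emitter.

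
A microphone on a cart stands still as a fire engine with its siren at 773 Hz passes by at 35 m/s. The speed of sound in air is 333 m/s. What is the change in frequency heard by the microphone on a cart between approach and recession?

164 Hz

Approaching: f₁ = f · v/(v − v_s) = 773 × 333/298 ≈ 864 Hz.
Receding: f₂ = f · v/(v + v_s) = 773 × 333/368 ≈ 699 Hz.
Drop: f₁ − f₂ = 2f·v·v_s/(v² − v_s²) = 2 × 773 × 333 × 35/(333² − 35²) ≈ 164 Hz.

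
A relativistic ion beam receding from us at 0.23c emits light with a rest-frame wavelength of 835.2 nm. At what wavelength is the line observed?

1055.6 nm

Relativistic Doppler for wavelength: λ' = λ₀ · √((1 + β)/(1 − β)).
λ' = 835.2 × √(1.2300/0.7700) = 835.2 × 1.26388 ≈ 1055.6 nm.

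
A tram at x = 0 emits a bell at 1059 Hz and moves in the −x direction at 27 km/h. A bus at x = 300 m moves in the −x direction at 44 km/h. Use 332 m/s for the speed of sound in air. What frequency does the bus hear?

1074 Hz

27 km/h = 7.5 m/s; 44 km/h = 12.22 m/s.
The observer lies on the +x side, so the source is heading away from the observer and the observer is heading toward the source.
General Doppler shift: f' = f · (v + v_o)/(v + v_s).
f' = 1059 × (332 + 12.22)/(332 + 7.5) = 1059 × 344.22/339.5 ≈ 1074 Hz.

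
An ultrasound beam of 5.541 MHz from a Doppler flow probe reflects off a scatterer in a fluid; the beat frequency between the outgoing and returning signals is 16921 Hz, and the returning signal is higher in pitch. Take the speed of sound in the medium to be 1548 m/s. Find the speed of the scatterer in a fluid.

Double Doppler shift off a moving reflector: f₂ = f₀ · (v + u)/(v − u) (u > 0 toward emitter).
Returning signal is higher, so f₂ = f₀ + Δf = 5541000 + 16921 = 5557921 Hz.
Rearranging, u = v · (f₂ − f₀)/(f₂ + f₀) = 1548 × 16921/11098921 ≈ 2.36 m/s.
So the scatterer in a fluid is moving at 2.36 m/s toward the emitter.

2.36 m/s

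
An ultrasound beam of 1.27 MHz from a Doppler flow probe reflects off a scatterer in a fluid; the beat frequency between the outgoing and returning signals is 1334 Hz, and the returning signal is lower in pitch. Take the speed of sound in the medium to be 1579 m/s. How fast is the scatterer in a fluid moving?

0.83 m/s

Double Doppler shift off a moving reflector: f₂ = f₀ · (v + u)/(v − u) (u > 0 toward emitter).
Returning signal is lower, so f₂ = f₀ − Δf = 1270000 − 1334 = 1268666 Hz.
Rearranging, u = v · (f₂ − f₀)/(f₂ + f₀) = 1579 × -1334/2538666 ≈ -0.83 m/s.
So the scatterer in a fluid is moving at 0.83 m/s away from the emitter.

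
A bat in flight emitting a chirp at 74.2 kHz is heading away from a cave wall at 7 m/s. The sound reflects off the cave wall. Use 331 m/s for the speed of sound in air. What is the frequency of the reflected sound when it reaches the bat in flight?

The cave wall receives the sound from a moving source: f₁ = f₀ · v/(v + v_e) = 74.2 × 331/338 ≈ 72.7 kHz.
On the return leg the bat in flight is a moving observer: f₂ = f₁ · (v − v_e)/v = 72.7 × 324/331 ≈ 71.1 kHz.
Equivalently f₂ = f₀ · (v − v_e)/(v + v_e).

71.1 kHz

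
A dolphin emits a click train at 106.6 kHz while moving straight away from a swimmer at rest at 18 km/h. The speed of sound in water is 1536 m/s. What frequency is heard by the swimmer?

18 km/h = 5 m/s.
Only the source moves, away from the listener, so f' = f · v/(v + v_s).
f' = 106.6 × 1536/(1536 + 5) = 106.6 × 1536/1541 ≈ 106.3 kHz.

106.3 kHz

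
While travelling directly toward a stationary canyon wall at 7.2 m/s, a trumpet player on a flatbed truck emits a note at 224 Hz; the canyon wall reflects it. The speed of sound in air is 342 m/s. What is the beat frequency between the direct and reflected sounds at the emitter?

9.6 Hz

The canyon wall receives the sound from a moving source: f₁ = f₀ · v/(v − v_e) = 224 × 342/334.8 ≈ 228.82 Hz.
On the return leg the trumpet player on a flatbed truck is a moving observer: f₂ = f₁ · (v + v_e)/v = 228.82 × 349.2/342 ≈ 233.63 Hz.
Beat against the emitted tone: |f₂ − f₀| = 2v_e·f₀/(v − v_e) = 2 × 7.2 × 224/334.8 ≈ 9.6 Hz.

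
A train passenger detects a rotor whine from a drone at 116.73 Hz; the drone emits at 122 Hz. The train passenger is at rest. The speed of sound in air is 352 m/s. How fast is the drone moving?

15.9 m/s

f' < f, so the drone is receding.
f' = f · v/(v + v_s) ⇒ v_s = v · |1 − f/f'|.
v_s = 352 × |1 − 122/116.73| = 352 × 0.04515 ≈ 15.9 m/s.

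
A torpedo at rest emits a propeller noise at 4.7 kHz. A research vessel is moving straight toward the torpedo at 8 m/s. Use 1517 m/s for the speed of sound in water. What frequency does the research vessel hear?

Only the observer moves, toward the source, so f' = f · (v + v_o)/v.
f' = 4.7 × (1517 + 8)/1517 = 4.7 × 1525/1517 ≈ 4.72 kHz.

4.72 kHz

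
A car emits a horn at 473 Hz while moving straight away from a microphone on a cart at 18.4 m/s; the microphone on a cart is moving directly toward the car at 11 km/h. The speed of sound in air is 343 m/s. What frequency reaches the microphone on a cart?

11 km/h = 3.056 m/s.
General Doppler shift: f' = f · (v + v_o)/(v + v_s).
f' = 473 × (343 + 3.056)/(343 + 18.4) = 473 × 346.06/361.4 ≈ 453 Hz.

453 Hz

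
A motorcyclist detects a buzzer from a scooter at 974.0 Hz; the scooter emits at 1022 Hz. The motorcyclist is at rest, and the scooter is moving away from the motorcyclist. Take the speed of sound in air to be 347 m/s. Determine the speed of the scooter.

f' = f · v/(v + v_s) ⇒ v_s = v · |1 − f/f'|.
v_s = 347 × |1 − 1022/974.0| = 347 × 0.04928 ≈ 17.1 m/s.

17.1 m/s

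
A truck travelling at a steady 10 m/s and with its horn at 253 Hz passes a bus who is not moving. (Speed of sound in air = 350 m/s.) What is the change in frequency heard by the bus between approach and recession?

Approaching: f₁ = f · v/(v − v_s) = 253 × 350/340 ≈ 260.4 Hz.
Receding: f₂ = f · v/(v + v_s) = 253 × 350/360 ≈ 246.0 Hz.
Drop: f₁ − f₂ = 2f·v·v_s/(v² − v_s²) = 2 × 253 × 350 × 10/(350² − 10²) ≈ 14.5 Hz.

14.5 Hz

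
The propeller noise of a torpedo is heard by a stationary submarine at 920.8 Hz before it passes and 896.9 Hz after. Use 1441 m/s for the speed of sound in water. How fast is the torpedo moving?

f₁/f₂ = (v + v_s)/(v − v_s), so v_s = v · (f₁ − f₂)/(f₁ + f₂).
v_s = 1441 × (920.8 − 896.9)/(920.8 + 896.9) = 1441 × 23.9/1817.7 ≈ 18.9 m/s.

18.9 m/s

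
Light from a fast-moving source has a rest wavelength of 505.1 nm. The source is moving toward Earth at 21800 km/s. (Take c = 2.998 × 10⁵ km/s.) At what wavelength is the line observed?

469.6 nm

β = v/c = 21800/299800 = 0.0727.
Relativistic Doppler for wavelength: λ' = λ₀ · √((1 − β)/(1 + β)).
λ' = 505.1 × √(0.9273/1.0727) = 505.1 × 0.92975 ≈ 469.6 nm.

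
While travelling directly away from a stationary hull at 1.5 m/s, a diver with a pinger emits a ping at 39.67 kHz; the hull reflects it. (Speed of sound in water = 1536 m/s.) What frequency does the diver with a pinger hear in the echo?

The hull receives the sound from a moving source: f₁ = f₀ · v/(v + v_e) = 39.67 × 1536/1537.5 ≈ 39.6 kHz.
On the return leg the diver with a pinger is a moving observer: f₂ = f₁ · (v − v_e)/v = 39.6 × 1534.5/1536 ≈ 39.6 kHz.

39.6 kHz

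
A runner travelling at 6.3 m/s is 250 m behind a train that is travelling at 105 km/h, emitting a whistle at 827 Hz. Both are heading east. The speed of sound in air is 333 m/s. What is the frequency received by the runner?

105 km/h = 29.17 m/s.
The runner is behind, so the train is moving away from it while the runner is moving toward the train.
General Doppler shift: f' = f · (v + v_o)/(v + v_s).
f' = 827 × (333 + 6.3)/(333 + 29.17) = 827 × 339.3/362.17 ≈ 775 Hz.

775 Hz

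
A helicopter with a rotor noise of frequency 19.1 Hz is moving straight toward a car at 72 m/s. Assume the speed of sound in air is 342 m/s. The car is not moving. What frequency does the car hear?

24.2 Hz

Moving source, stationary observer: f' = f · v/(v − v_s) since the source is approaching.
f' = 19.1 × 342/(342 − 72) = 19.1 × 342/270 ≈ 24.2 Hz.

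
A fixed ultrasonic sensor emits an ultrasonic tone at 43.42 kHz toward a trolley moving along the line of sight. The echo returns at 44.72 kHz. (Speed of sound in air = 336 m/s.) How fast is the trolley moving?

Double Doppler shift off a moving reflector: f₂ = f₀ · (v + u)/(v − u) (u > 0 toward emitter).
Rearranging, u = v · (f₂ − f₀)/(f₂ + f₀) = 336 × 1.30/88.14 ≈ 5.0 m/s.
So the trolley is moving at 5.0 m/s toward the emitter.

5.0 m/s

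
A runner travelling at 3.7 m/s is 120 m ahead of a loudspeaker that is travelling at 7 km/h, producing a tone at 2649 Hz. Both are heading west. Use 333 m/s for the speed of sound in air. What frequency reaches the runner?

7 km/h = 1.944 m/s.
The runner is ahead, so the loudspeaker is moving toward it while the runner is moving away from the loudspeaker.
With source approaching and observer receding, f' = f · (v − v_o)/(v − v_s).
f' = 2649 × (333 − 3.7)/(333 − 1.944) = 2649 × 329.3/331.06 ≈ 2635 Hz.

2635 Hz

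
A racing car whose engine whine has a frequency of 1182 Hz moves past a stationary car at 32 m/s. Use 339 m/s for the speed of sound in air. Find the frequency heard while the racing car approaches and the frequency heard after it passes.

Approaching: f₁ = f · v/(v − v_s) = 1182 × 339/307 ≈ 1305 Hz.
Receding: f₂ = f · v/(v + v_s) = 1182 × 339/371 ≈ 1080 Hz.

1305 Hz approaching; 1080 Hz receding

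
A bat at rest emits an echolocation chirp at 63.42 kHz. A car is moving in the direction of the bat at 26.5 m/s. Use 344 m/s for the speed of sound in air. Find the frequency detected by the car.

Moving observer, stationary source: f' = f · (v + v_o)/v.
f' = 63.42 × (344 + 26.5)/344 = 63.42 × 370.5/344 ≈ 68.3 kHz.

68.3 kHz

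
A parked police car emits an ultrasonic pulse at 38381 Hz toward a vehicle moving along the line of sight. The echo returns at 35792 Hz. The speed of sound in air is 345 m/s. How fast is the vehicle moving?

12.0 m/s

Double Doppler shift off a moving reflector: f₂ = f₀ · (v + u)/(v − u) (u > 0 toward emitter).
Rearranging, u = v · (f₂ − f₀)/(f₂ + f₀) = 345 × -2589/74173 ≈ -12.0 m/s.
So the vehicle is moving at 12.0 m/s away from the emitter.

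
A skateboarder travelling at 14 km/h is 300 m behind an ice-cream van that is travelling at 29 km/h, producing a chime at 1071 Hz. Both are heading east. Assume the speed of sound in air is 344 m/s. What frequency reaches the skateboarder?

1058 Hz

29 km/h = 8.056 m/s; 14 km/h = 3.889 m/s.
The skateboarder is behind, so the ice-cream van is moving away from it while the skateboarder is moving toward the ice-cream van.
With source receding and observer approaching, f' = f · (v + v_o)/(v + v_s).
f' = 1071 × (344 + 3.889)/(344 + 8.056) = 1071 × 347.89/352.06 ≈ 1058 Hz.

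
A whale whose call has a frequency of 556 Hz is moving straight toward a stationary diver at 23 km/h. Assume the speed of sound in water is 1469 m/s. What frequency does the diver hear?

558 Hz

23 km/h = 6.389 m/s.
Only the source moves, toward the listener, so f' = f · v/(v − v_s).
f' = 556 × 1469/(1469 − 6.389) = 556 × 1469/1463 ≈ 558 Hz.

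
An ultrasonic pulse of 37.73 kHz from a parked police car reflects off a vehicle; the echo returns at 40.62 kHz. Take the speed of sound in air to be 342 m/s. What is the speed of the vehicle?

12.6 m/s

Double Doppler shift off a moving reflector: f₂ = f₀ · (v + u)/(v − u) (u > 0 toward emitter).
Rearranging, u = v · (f₂ − f₀)/(f₂ + f₀) = 342 × 2.89/78.35 ≈ 12.6 m/s.
So the vehicle is moving at 12.6 m/s toward the emitter.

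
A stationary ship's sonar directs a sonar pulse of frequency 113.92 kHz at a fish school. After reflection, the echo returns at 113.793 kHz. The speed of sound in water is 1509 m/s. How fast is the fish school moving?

Double Doppler shift off a moving reflector: f₂ = f₀ · (v + u)/(v − u) (u > 0 toward emitter).
Rearranging, u = v · (f₂ − f₀)/(f₂ + f₀) = 1509 × -0.127/227.713 ≈ -0.84 m/s.
So the fish school is moving at 0.84 m/s away from the emitter.

0.84 m/s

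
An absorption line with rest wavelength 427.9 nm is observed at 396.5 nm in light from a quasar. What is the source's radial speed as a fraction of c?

0.076

λ'/λ₀ = 0.9266 < 1 (blueshift), so the source is approaching.
λ'/λ₀ = √((1 − β)/(1 + β)) for an approaching source ⇒ β = (1 − r²)/(1 + r²) with r = λ'/λ₀.
β = (1 − 0.8586)/(1 + 0.8586) ≈ 0.076.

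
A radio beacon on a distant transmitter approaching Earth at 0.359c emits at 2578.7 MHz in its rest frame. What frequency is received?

Relativistic Doppler for frequency: f' = f₀ · √((1 + β)/(1 − β)).
f' = 2578.7 × √(1.3590/0.6410) = 2578.7 × 1.45606 ≈ 3754.8 MHz.

3754.8 MHz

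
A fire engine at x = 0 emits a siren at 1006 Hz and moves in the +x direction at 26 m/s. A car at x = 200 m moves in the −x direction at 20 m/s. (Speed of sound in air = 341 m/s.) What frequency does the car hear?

1153 Hz

The observer lies on the +x side, so the source is heading toward the observer and the observer is heading toward the source.
Both move, so f' = f · (v + v_o)/(v − v_s).
f' = 1006 × (341 + 20)/(341 − 26) = 1006 × 361/315 ≈ 1153 Hz.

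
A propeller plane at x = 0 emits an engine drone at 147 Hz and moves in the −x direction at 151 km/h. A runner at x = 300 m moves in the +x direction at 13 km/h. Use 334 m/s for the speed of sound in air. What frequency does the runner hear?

151 km/h = 41.94 m/s; 13 km/h = 3.611 m/s.
The observer lies on the +x side, so the source is heading away from the observer and the observer is heading away from the source.
General Doppler shift: f' = f · (v − v_o)/(v + v_s).
f' = 147 × (334 − 3.611)/(334 + 41.94) = 147 × 330.39/375.94 ≈ 129 Hz.

129 Hz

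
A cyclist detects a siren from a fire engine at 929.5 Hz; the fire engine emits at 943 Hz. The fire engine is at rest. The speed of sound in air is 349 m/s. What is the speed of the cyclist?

f' < f, so the cyclist is receding.
f' = f · (v − v_o)/v ⇒ v_o = v · |f'/f − 1|.
v_o = 349 × |929.5/943 − 1| = 349 × 0.01432 ≈ 5.0 m/s.

5.0 m/s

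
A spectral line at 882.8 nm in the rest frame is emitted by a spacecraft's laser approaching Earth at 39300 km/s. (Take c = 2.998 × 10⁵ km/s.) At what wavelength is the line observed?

β = v/c = 39300/299800 = 0.1311.
Relativistic Doppler for wavelength: λ' = λ₀ · √((1 − β)/(1 + β)).
λ' = 882.8 × √(0.8689/1.1311) = 882.8 × 0.87648 ≈ 773.8 nm.

773.8 nm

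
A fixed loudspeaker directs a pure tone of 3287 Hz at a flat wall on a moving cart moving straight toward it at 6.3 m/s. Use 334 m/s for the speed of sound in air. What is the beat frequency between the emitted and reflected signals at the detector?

126 Hz

At the flat wall on a moving cart (a moving observer), f₁ = f₀ · (v + u)/v = 3287 × 340.3/334 ≈ 3349.0 Hz.
On reflection it acts as a source moving toward the stationary detector: f₂ = f₁ · v/(v − u) = 3349.0 × 334/327.7 ≈ 3413.4 Hz.
Beat frequency: |f₂ − f₀| = 2u·f₀/(v − u) = 2 × 6.3 × 3287/327.7 ≈ 126 Hz.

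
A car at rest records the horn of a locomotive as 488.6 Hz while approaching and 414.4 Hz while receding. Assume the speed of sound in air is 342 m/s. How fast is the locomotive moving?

28 m/s

f₁/f₂ = (v + v_s)/(v − v_s), so v_s = v · (f₁ − f₂)/(f₁ + f₂).
v_s = 342 × (488.6 − 414.4)/(488.6 + 414.4) = 342 × 74.2/903.0 ≈ 28 m/s.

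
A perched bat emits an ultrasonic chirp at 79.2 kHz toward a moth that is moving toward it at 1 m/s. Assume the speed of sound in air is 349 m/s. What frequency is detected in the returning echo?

The moth first receives the wave as a moving observer: f₁ = f₀ · (v + u)/v = 79.2 × (349 + 1)/349 ≈ 79.4 kHz.
The reflection then acts as a moving source: f₂ = f₁ · v/(v − u) ≈ 79.7 kHz.
Equivalently f₂ = f₀ · (v + u)/(v − u).

79.7 kHz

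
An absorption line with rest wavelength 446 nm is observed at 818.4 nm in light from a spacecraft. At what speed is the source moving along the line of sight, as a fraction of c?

λ'/λ₀ = 1.8350 > 1 (redshift), so the source is receding.
λ'/λ₀ = √((1 + β)/(1 − β)) for a receding source ⇒ β = (r² − 1)/(r² + 1) with r = λ'/λ₀.
β = (3.3671 − 1)/(3.3671 + 1) ≈ 0.542.

0.542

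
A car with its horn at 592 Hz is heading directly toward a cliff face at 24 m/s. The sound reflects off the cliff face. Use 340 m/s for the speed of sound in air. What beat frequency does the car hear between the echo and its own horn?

90 Hz

The cliff face receives the sound from a moving source: f₁ = f₀ · v/(v − v_e) = 592 × 340/316 ≈ 637.0 Hz.
On the return leg the car is a moving observer: f₂ = f₁ · (v + v_e)/v = 637.0 × 364/340 ≈ 681.9 Hz.
Beat against the emitted tone: |f₂ − f₀| = 2v_e·f₀/(v − v_e) = 2 × 24 × 592/316 ≈ 90 Hz.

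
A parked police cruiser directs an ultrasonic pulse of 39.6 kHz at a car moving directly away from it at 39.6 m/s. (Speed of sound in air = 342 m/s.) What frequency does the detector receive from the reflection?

31.4 kHz

The car first receives the wave as a moving observer: f₁ = f₀ · (v − u)/v = 39.6 × (342 − 39.6)/342 ≈ 35.0 kHz.
On reflection it acts as a source moving away from the stationary detector: f₂ = f₁ · v/(v + u) = 35.0 × 342/381.6 ≈ 31.4 kHz.
Equivalently f₂ = f₀ · (v − u)/(v + u).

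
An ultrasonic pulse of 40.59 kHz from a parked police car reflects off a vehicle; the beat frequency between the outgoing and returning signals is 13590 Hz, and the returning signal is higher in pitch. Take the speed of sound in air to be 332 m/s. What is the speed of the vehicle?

48 m/s

Double Doppler shift off a moving reflector: f₂ = f₀ · (v + u)/(v − u) (u > 0 toward emitter).
Returning signal is higher, so f₂ = f₀ + Δf = 40590 + 13590 = 54180 Hz.
Rearranging, u = v · (f₂ − f₀)/(f₂ + f₀) = 332 × 13590/94770 ≈ 48 m/s.
So the vehicle is moving at 48 m/s toward the emitter.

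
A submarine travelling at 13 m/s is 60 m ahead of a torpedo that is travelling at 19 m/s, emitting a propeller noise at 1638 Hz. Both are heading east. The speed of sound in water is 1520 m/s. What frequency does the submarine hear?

1645 Hz

The submarine is ahead, so the torpedo is moving toward it while the submarine is moving away from the torpedo.
Both move, so f' = f · (v − v_o)/(v − v_s).
f' = 1638 × (1520 − 13)/(1520 − 19) = 1638 × 1507/1501 ≈ 1645 Hz.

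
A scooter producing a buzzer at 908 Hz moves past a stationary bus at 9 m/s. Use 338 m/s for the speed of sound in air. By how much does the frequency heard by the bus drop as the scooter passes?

Approaching: f₁ = f · v/(v − v_s) = 908 × 338/329 ≈ 932.8 Hz.
Receding: f₂ = f · v/(v + v_s) = 908 × 338/347 ≈ 884.4 Hz.
Drop: f₁ − f₂ = 2f·v·v_s/(v² − v_s²) = 2 × 908 × 338 × 9/(338² − 9²) ≈ 48.4 Hz.

48.4 Hz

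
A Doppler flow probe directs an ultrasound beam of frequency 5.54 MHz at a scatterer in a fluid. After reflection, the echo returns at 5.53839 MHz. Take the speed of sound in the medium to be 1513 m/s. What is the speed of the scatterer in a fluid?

0.22 m/s

Double Doppler shift off a moving reflector: f₂ = f₀ · (v + u)/(v − u) (u > 0 toward emitter).
Rearranging, u = v · (f₂ − f₀)/(f₂ + f₀) = 1513 × -0.00161/11.07839 ≈ -0.22 m/s.
So the scatterer in a fluid is moving at 0.22 m/s away from the emitter.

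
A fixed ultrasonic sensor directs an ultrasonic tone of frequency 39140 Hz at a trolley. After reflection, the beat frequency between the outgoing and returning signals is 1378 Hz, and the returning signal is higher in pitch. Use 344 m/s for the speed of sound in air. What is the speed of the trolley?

Double Doppler shift off a moving reflector: f₂ = f₀ · (v + u)/(v − u) (u > 0 toward emitter).
Returning signal is higher, so f₂ = f₀ + Δf = 39140 + 1378 = 40518 Hz.
Rearranging, u = v · (f₂ − f₀)/(f₂ + f₀) = 344 × 1378/79658 ≈ 6.0 m/s.
So the trolley is moving at 6.0 m/s toward the emitter.

6.0 m/s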